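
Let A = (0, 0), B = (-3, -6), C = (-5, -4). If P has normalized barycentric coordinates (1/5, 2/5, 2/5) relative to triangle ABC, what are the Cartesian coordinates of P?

(-16/5, -4)

P = (1/5)·A + (2/5)·B + (2/5)·C.
x-coordinate: (1/5)·0 + (2/5)·(-3) + (2/5)·(-5) = -16/5.
y-coordinate: (1/5)·0 + (2/5)·(-6) + (2/5)·(-4) = -4.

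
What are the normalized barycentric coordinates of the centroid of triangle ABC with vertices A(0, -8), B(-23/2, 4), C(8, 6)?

(1/3, 1/3, 1/3)

The centroid is the average of the vertices, so each weight is 1/3.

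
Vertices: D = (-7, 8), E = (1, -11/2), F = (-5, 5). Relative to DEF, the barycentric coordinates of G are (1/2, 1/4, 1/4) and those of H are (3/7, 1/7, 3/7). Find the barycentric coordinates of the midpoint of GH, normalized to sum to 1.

Since both coordinate triples sum to 1, the midpoint's barycentrics are the componentwise average.
(1/2+3/7)/2 = 13/28; similarly 11/56 and 19/56.

(13/28, 11/56, 19/56)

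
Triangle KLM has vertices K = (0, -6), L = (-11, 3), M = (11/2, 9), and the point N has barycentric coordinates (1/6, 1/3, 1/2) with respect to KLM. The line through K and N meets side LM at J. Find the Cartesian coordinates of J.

(-11/10, 33/5)

Line KN meets LM where the K-coordinate vanishes; zeroing N's K-weight and renormalizing leaves L, M-weights 1/3 : 1/2 → (2/5, 3/5).
So J = (2/5)·L + (3/5)·M = (-11/10, 33/5).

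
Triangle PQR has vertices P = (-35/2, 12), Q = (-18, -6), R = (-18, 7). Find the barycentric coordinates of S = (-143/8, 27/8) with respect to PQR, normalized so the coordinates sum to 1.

Signed area of the reference triangle: [PQR] = ½·((-35/2)·(-6−7) + (-18)·(7−12) + (-18)·(12−(-6))) = ½·(455/2 + 90 − 324) = -13/4.
[SQR] = ½·((-143/8)·(-6−7) + (-18)·(7−(27/8)) + (-18)·(27/8−(-6))) = ½·(1859/8 − 261/4 − 675/4) = -13/16, so the P-coordinate is (-13/16)/(-13/4) = 1/4.
[PSR] = ½·((-35/2)·(27/8−7) + (-143/8)·(7−12) + (-18)·(12−(27/8))) = ½·(1015/16 + 715/8 − 621/4) = -39/32, so the Q-coordinate is 3/8.
[PQS] = ½·((-35/2)·(-6−(27/8)) + (-18)·(27/8−12) + (-143/8)·(12−(-6))) = ½·(2625/16 + 621/4 − 1287/4) = -39/32, so the R-coordinate is 3/8.
Check: 1/4 + 3/8 + 3/8 = 1.

(1/4, 3/8, 3/8)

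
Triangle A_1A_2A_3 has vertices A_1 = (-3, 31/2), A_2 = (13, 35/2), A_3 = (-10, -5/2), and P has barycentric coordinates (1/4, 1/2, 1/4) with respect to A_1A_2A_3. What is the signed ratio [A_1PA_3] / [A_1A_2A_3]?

The signed ratio [A_1PA_3]/[A_1A_2A_3] equals the barycentric coordinate of P at vertex A_2, which is 1/2.

1/2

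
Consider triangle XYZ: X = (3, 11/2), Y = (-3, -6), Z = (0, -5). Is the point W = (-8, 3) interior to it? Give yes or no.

Barycentric coordinates of W: (64/57, 72/19, -223/57).
The three coordinates are positive, positive, negative; a point is interior exactly when all three are positive.

no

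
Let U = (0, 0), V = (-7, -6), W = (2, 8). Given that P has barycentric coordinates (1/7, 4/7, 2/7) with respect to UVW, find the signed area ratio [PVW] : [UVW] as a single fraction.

1/7

The signed ratio [PVW]/[UVW] equals the barycentric coordinate of P at vertex U, which is 1/7.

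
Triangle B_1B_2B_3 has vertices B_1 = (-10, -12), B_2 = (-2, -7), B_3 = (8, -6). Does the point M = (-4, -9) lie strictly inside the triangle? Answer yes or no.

yes

Barycentric coordinates of M: (3/7, 3/7, 1/7).
The three coordinates are positive, positive, positive; a point is interior exactly when all three are positive.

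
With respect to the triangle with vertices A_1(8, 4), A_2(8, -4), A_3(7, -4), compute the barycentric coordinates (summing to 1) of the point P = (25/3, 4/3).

Signed area of the reference triangle: [A_1A_2A_3] = ½·(8·(-4−(-4)) + 8·(-4−4) + 7·(4−(-4))) = ½·(0 − 64 + 56) = -4.
[PA_2A_3] = ½·((25/3)·(-4−(-4)) + 8·(-4−(4/3)) + 7·(4/3−(-4))) = ½·(0 − 128/3 + 112/3) = -8/3, so the A_1-coordinate is (-8/3)/(-4) = 2/3.
[A_1PA_3] = ½·(8·(4/3−(-4)) + (25/3)·(-4−4) + 7·(4−(4/3))) = ½·(128/3 − 200/3 + 56/3) = -8/3, so the A_2-coordinate is 2/3.
[A_1A_2P] = ½·(8·(-4−(4/3)) + 8·(4/3−4) + (25/3)·(4−(-4))) = ½·(-128/3 − 64/3 + 200/3) = 4/3, so the A_3-coordinate is -1/3.
Check: 2/3 + 2/3 − 1/3 = 1.

(2/3, 2/3, -1/3)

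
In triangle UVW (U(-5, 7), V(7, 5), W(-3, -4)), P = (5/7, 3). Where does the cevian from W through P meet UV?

Barycentric coordinates of P with respect to UVW: (2/7, 3/7, 2/7).
On side UV the W-coordinate is zero; dropping P's W-weight 2/7 and renormalizing the remaining 2/7 : 3/7 gives weights 2/5, 3/5 on U, V.
Q = (2/5)·(-5, 7) + (3/5)·(7, 5) = (11/5, 29/5).

(11/5, 29/5)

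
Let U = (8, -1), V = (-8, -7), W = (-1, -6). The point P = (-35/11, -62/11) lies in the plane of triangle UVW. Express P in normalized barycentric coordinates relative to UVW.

Signed area of the reference triangle: [UVW] = ½·(8·(-7−(-6)) + (-8)·(-6−(-1)) + (-1)·(-1−(-7))) = ½·(-8 + 40 − 6) = 13.
[PVW] = ½·((-35/11)·(-7−(-6)) + (-8)·(-6−(-62/11)) + (-1)·(-62/11−(-7))) = ½·(35/11 + 32/11 − 15/11) = 26/11, so the U-coordinate is (26/11)/13 = 2/11.
[UPW] = ½·(8·(-62/11−(-6)) + (-35/11)·(-6−(-1)) + (-1)·(-1−(-62/11))) = ½·(32/11 + 175/11 − 51/11) = 78/11, so the V-coordinate is 6/11.
[UVP] = ½·(8·(-7−(-62/11)) + (-8)·(-62/11−(-1)) + (-35/11)·(-1−(-7))) = ½·(-120/11 + 408/11 − 210/11) = 39/11, so the W-coordinate is 3/11.

(2/11, 6/11, 3/11)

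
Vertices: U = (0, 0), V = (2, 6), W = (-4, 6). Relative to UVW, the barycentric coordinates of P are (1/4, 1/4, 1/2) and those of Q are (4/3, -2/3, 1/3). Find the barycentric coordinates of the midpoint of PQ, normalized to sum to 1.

Since both coordinate triples sum to 1, the midpoint's barycentrics are the componentwise average.
(1/4+4/3)/2 = 19/24; similarly -5/24 and 5/12.

(19/24, -5/24, 5/12)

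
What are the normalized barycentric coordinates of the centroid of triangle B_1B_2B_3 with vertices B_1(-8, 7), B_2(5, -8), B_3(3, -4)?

The centroid is the average of the vertices, so each weight is 1/3.

(1/3, 1/3, 1/3)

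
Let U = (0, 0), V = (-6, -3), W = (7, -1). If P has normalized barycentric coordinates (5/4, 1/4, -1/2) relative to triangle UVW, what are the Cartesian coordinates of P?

P = (5/4)·U + (1/4)·V + (-1/2)·W.
x-coordinate: (5/4)·0 + (1/4)·(-6) + (-1/2)·7 = -5.
y-coordinate: (5/4)·0 + (1/4)·(-3) + (-1/2)·(-1) = -1/4.

(-5, -1/4)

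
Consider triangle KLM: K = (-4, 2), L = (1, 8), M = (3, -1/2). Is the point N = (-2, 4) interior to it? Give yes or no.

yes

Barycentric coordinates of N: (67/109, 38/109, 4/109).
The three coordinates are positive, positive, positive; a point is interior exactly when all three are positive.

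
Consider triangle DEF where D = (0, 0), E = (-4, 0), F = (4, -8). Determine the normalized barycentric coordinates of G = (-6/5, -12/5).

Signed area of the reference triangle: [DEF] = ½·(0·(0−(-8)) + (-4)·(-8−0) + 4·(0−0)) = ½·(0 + 32 + 0) = 16.
[GEF] = ½·((-6/5)·(0−(-8)) + (-4)·(-8−(-12/5)) + 4·(-12/5−0)) = ½·(-48/5 + 112/5 − 48/5) = 8/5, so the D-coordinate is (8/5)/16 = 1/10.
[DGF] = ½·(0·(-12/5−(-8)) + (-6/5)·(-8−0) + 4·(0−(-12/5))) = ½·(0 + 48/5 + 48/5) = 48/5, so the E-coordinate is 3/5.
[DEG] = ½·(0·(0−(-12/5)) + (-4)·(-12/5−0) + (-6/5)·(0−0)) = ½·(0 + 48/5 + 0) = 24/5, so the F-coordinate is 3/10.
Check: 1/10 + 3/5 + 3/10 = 1.

(1/10, 3/5, 3/10)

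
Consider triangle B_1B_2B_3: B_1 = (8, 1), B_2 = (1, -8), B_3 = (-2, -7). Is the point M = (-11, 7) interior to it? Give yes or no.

Barycentric coordinates of M: (33/34, -106/17, 213/34).
The three coordinates are positive, negative, positive; a point is interior exactly when all three are positive.

no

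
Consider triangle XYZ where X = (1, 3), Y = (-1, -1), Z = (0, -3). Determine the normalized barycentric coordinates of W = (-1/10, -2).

Signed area of the reference triangle: [XYZ] = ½·(1·(-1−(-3)) + (-1)·(-3−3) + 0·(3−(-1))) = ½·(2 + 6 + 0) = 4.
[WYZ] = ½·((-1/10)·(-1−(-3)) + (-1)·(-3−(-2)) + 0·(-2−(-1))) = ½·(-1/5 + 1 + 0) = 2/5, so the X-coordinate is (2/5)/4 = 1/10.
[XWZ] = ½·(1·(-2−(-3)) + (-1/10)·(-3−3) + 0·(3−(-2))) = ½·(1 + 3/5 + 0) = 4/5, so the Y-coordinate is 1/5.
[XYW] = ½·(1·(-1−(-2)) + (-1)·(-2−3) + (-1/10)·(3−(-1))) = ½·(1 + 5 − 2/5) = 14/5, so the Z-coordinate is 7/10.
Check: 1/10 + 1/5 + 7/10 = 1.

(1/10, 1/5, 7/10)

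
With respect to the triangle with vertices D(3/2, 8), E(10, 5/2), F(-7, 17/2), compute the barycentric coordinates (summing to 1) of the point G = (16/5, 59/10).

(2/5, 2/5, 1/5)

Signed area of the reference triangle: [DEF] = ½·((3/2)·(5/2−(17/2)) + 10·(17/2−8) + (-7)·(8−(5/2))) = ½·(-9 + 5 − 77/2) = -85/4.
[GEF] = ½·((16/5)·(5/2−(17/2)) + 10·(17/2−(59/10)) + (-7)·(59/10−(5/2))) = ½·(-96/5 + 26 − 119/5) = -17/2, so the D-coordinate is (-17/2)/(-85/4) = 2/5.
[DGF] = ½·((3/2)·(59/10−(17/2)) + (16/5)·(17/2−8) + (-7)·(8−(59/10))) = ½·(-39/10 + 8/5 − 147/10) = -17/2, so the E-coordinate is 2/5.
[DEG] = ½·((3/2)·(5/2−(59/10)) + 10·(59/10−8) + (16/5)·(8−(5/2))) = ½·(-51/10 − 21 + 88/5) = -17/4, so the F-coordinate is 1/5.
Check: 2/5 + 2/5 + 1/5 = 1.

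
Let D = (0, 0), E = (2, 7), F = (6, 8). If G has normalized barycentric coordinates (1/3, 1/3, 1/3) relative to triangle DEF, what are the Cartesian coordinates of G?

(8/3, 5)

G = (1/3)·D + (1/3)·E + (1/3)·F.
x-coordinate: (1/3)·0 + (1/3)·2 + (1/3)·6 = 8/3.
y-coordinate: (1/3)·0 + (1/3)·7 + (1/3)·8 = 5.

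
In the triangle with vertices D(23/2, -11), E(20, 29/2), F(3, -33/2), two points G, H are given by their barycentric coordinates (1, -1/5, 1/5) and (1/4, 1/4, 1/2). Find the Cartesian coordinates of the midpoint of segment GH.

Barycentric coordinates of the midpoint are the average: (5/8, 1/40, 7/20).
Converting: (5/8)·D + (1/40)·E + (7/20)·F = (699/80, -983/80).

(699/80, -983/80)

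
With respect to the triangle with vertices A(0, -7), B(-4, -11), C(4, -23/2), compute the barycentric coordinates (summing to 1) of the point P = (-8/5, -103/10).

(1/5, 3/5, 1/5)

Signed area of the reference triangle: [ABC] = ½·(0·(-11−(-23/2)) + (-4)·(-23/2−(-7)) + 4·(-7−(-11))) = ½·(0 + 18 + 16) = 17.
[PBC] = ½·((-8/5)·(-11−(-23/2)) + (-4)·(-23/2−(-103/10)) + 4·(-103/10−(-11))) = ½·(-4/5 + 24/5 + 14/5) = 17/5, so the A-coordinate is (17/5)/17 = 1/5.
[APC] = ½·(0·(-103/10−(-23/2)) + (-8/5)·(-23/2−(-7)) + 4·(-7−(-103/10))) = ½·(0 + 36/5 + 66/5) = 51/5, so the B-coordinate is 3/5.
[ABP] = ½·(0·(-11−(-103/10)) + (-4)·(-103/10−(-7)) + (-8/5)·(-7−(-11))) = ½·(0 + 66/5 − 32/5) = 17/5, so the C-coordinate is 1/5.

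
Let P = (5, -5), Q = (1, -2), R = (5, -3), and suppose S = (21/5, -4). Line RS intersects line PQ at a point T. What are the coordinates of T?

(4, -17/4)

Barycentric coordinates of S with respect to PQR: (3/5, 1/5, 1/5).
On side PQ the R-coordinate is zero; dropping S's R-weight 1/5 and renormalizing the remaining 3/5 : 1/5 gives weights 3/4, 1/4 on P, Q.
T = (3/4)·(5, -5) + (1/4)·(1, -2) = (4, -17/4).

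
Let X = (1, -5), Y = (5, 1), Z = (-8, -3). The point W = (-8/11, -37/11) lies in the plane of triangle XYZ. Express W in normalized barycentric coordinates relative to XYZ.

(6/11, 2/11, 3/11)

Signed area of the reference triangle: [XYZ] = ½·(1·(1−(-3)) + 5·(-3−(-5)) + (-8)·(-5−1)) = ½·(4 + 10 + 48) = 31.
[WYZ] = ½·((-8/11)·(1−(-3)) + 5·(-3−(-37/11)) + (-8)·(-37/11−1)) = ½·(-32/11 + 20/11 + 384/11) = 186/11, so the X-coordinate is (186/11)/31 = 6/11.
[XWZ] = ½·(1·(-37/11−(-3)) + (-8/11)·(-3−(-5)) + (-8)·(-5−(-37/11))) = ½·(-4/11 − 16/11 + 144/11) = 62/11, so the Y-coordinate is 2/11.
[XYW] = ½·(1·(1−(-37/11)) + 5·(-37/11−(-5)) + (-8/11)·(-5−1)) = ½·(48/11 + 90/11 + 48/11) = 93/11, so the Z-coordinate is 3/11.
Check: 6/11 + 2/11 + 3/11 = 1.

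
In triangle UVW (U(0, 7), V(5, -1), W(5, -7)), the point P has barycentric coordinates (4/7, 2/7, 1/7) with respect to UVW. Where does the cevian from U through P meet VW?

Line UP meets VW where the U-coordinate vanishes; zeroing P's U-weight and renormalizing leaves V, W-weights 2/7 : 1/7 → (2/3, 1/3).
So Q = (2/3)·V + (1/3)·W = (5, -3).

(5, -3)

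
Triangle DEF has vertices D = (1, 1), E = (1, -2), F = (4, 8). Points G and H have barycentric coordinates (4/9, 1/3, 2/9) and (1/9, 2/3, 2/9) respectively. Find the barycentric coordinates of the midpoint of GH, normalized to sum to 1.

(5/18, 1/2, 2/9)

Since both coordinate triples sum to 1, the midpoint's barycentrics are the componentwise average.
(4/9+1/9)/2 = 5/18; similarly 1/2 and 2/9.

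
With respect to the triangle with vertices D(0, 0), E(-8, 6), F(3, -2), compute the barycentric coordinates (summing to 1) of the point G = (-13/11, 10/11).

(8/11, 2/11, 1/11)

Signed area of the reference triangle: [DEF] = ½·(0·(6−(-2)) + (-8)·(-2−0) + 3·(0−6)) = ½·(0 + 16 − 18) = -1.
[GEF] = ½·((-13/11)·(6−(-2)) + (-8)·(-2−(10/11)) + 3·(10/11−6)) = ½·(-104/11 + 256/11 − 168/11) = -8/11, so the D-coordinate is (-8/11)/(-1) = 8/11.
[DGF] = ½·(0·(10/11−(-2)) + (-13/11)·(-2−0) + 3·(0−(10/11))) = ½·(0 + 26/11 − 30/11) = -2/11, so the E-coordinate is 2/11.
[DEG] = ½·(0·(6−(10/11)) + (-8)·(10/11−0) + (-13/11)·(0−6)) = ½·(0 − 80/11 + 78/11) = -1/11, so the F-coordinate is 1/11.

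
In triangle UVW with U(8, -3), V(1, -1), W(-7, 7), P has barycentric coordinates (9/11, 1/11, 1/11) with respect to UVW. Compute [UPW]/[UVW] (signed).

1/11

The signed ratio [UPW]/[UVW] equals the barycentric coordinate of P at vertex V, which is 1/11.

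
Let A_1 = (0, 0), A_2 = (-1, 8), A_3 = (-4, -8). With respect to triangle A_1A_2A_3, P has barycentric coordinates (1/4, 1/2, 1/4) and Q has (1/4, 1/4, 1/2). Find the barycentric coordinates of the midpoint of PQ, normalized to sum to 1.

(1/4, 3/8, 3/8)

Since both coordinate triples sum to 1, the midpoint's barycentrics are the componentwise average.
(1/4+1/4)/2 = 1/4; similarly 3/8 and 3/8.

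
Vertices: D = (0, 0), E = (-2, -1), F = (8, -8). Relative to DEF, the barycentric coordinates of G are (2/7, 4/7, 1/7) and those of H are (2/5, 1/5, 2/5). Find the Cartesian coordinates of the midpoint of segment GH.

(7/5, -179/70)

Barycentric coordinates of the midpoint are the average: (12/35, 27/70, 19/70).
Converting: (12/35)·D + (27/70)·E + (19/70)·F = (7/5, -179/70).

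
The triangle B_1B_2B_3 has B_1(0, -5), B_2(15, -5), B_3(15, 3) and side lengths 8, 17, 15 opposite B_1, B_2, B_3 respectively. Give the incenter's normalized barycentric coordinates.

The incenter has barycentric coordinates proportional to the opposite side lengths: (8 : 17 : 15).
Normalizing by 8+17+15 = 40 gives (1/5, 17/40, 3/8).

(1/5, 17/40, 3/8)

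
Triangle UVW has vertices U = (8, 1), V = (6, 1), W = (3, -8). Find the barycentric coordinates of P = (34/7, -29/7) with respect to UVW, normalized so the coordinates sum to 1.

Signed area of the reference triangle: [UVW] = ½·(8·(1−(-8)) + 6·(-8−1) + 3·(1−1)) = ½·(72 − 54 + 0) = 9.
[PVW] = ½·((34/7)·(1−(-8)) + 6·(-8−(-29/7)) + 3·(-29/7−1)) = ½·(306/7 − 162/7 − 108/7) = 18/7, so the U-coordinate is (18/7)/9 = 2/7.
[UPW] = ½·(8·(-29/7−(-8)) + (34/7)·(-8−1) + 3·(1−(-29/7))) = ½·(216/7 − 306/7 + 108/7) = 9/7, so the V-coordinate is 1/7.
[UVP] = ½·(8·(1−(-29/7)) + 6·(-29/7−1) + (34/7)·(1−1)) = ½·(288/7 − 216/7 + 0) = 36/7, so the W-coordinate is 4/7.

(2/7, 1/7, 4/7)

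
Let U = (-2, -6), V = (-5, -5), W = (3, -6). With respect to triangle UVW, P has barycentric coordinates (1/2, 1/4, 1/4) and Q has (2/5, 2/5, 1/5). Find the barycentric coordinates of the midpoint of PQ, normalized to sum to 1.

(9/20, 13/40, 9/40)

Since both coordinate triples sum to 1, the midpoint's barycentrics are the componentwise average.
(1/2+2/5)/2 = 9/20; similarly 13/40 and 9/40.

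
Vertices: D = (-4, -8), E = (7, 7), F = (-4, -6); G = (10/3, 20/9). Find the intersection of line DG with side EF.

(38/7, 36/7)

Barycentric coordinates of G with respect to DEF: (2/9, 2/3, 1/9).
On side EF the D-coordinate is zero; dropping G's D-weight 2/9 and renormalizing the remaining 2/3 : 1/9 gives weights 6/7, 1/7 on E, F.
H = (6/7)·(7, 7) + (1/7)·(-4, -6) = (38/7, 36/7).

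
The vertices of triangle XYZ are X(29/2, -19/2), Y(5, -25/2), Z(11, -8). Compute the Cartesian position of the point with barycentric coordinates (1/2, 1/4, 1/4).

(45/4, -79/8)

W = (1/2)·X + (1/4)·Y + (1/4)·Z.
x-coordinate: (1/2)·(29/2) + (1/4)·5 + (1/4)·11 = 45/4.
y-coordinate: (1/2)·(-19/2) + (1/4)·(-25/2) + (1/4)·(-8) = -79/8.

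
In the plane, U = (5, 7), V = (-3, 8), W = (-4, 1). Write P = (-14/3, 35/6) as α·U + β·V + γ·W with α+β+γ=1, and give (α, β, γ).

(-1/6, 5/6, 1/3)

Signed area of the reference triangle: [UVW] = ½·(5·(8−1) + (-3)·(1−7) + (-4)·(7−8)) = ½·(35 + 18 + 4) = 57/2.
[PVW] = ½·((-14/3)·(8−1) + (-3)·(1−(35/6)) + (-4)·(35/6−8)) = ½·(-98/3 + 29/2 + 26/3) = -19/4, so the U-coordinate is (-19/4)/(57/2) = -1/6.
[UPW] = ½·(5·(35/6−1) + (-14/3)·(1−7) + (-4)·(7−(35/6))) = ½·(145/6 + 28 − 14/3) = 95/4, so the V-coordinate is 5/6.
[UVP] = ½·(5·(8−(35/6)) + (-3)·(35/6−7) + (-14/3)·(7−8)) = ½·(65/6 + 7/2 + 14/3) = 19/2, so the W-coordinate is 1/3.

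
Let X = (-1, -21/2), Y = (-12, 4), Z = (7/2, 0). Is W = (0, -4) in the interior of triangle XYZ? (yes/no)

Barycentric coordinates of W: (304/723, 25/241, 344/723).
The three coordinates are positive, positive, positive; a point is interior exactly when all three are positive.

yes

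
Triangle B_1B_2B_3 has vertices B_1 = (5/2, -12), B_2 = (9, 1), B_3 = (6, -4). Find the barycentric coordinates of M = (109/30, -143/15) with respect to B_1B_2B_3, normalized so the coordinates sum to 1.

(11/15, 1/15, 1/5)

Signed area of the reference triangle: [B_1B_2B_3] = ½·((5/2)·(1−(-4)) + 9·(-4−(-12)) + 6·(-12−1)) = ½·(25/2 + 72 − 78) = 13/4.
[MB_2B_3] = ½·((109/30)·(1−(-4)) + 9·(-4−(-143/15)) + 6·(-143/15−1)) = ½·(109/6 + 249/5 − 316/5) = 143/60, so the B_1-coordinate is (143/60)/(13/4) = 11/15.
[B_1MB_3] = ½·((5/2)·(-143/15−(-4)) + (109/30)·(-4−(-12)) + 6·(-12−(-143/15))) = ½·(-83/6 + 436/15 − 74/5) = 13/60, so the B_2-coordinate is 1/15.
[B_1B_2M] = ½·((5/2)·(1−(-143/15)) + 9·(-143/15−(-12)) + (109/30)·(-12−1)) = ½·(79/3 + 111/5 − 1417/30) = 13/20, so the B_3-coordinate is 1/5.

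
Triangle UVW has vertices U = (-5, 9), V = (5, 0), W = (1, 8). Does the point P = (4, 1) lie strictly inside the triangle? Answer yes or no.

yes

Barycentric coordinates of P: (1/11, 39/44, 1/44).
The three coordinates are positive, positive, positive; a point is interior exactly when all three are positive.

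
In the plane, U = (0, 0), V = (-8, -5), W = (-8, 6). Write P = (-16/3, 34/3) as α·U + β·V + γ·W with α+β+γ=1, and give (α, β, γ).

(1/3, -2/3, 4/3)

Signed area of the reference triangle: [UVW] = ½·(0·(-5−6) + (-8)·(6−0) + (-8)·(0−(-5))) = ½·(0 − 48 − 40) = -44.
[PVW] = ½·((-16/3)·(-5−6) + (-8)·(6−(34/3)) + (-8)·(34/3−(-5))) = ½·(176/3 + 128/3 − 392/3) = -44/3, so the U-coordinate is (-44/3)/(-44) = 1/3.
[UPW] = ½·(0·(34/3−6) + (-16/3)·(6−0) + (-8)·(0−(34/3))) = ½·(0 − 32 + 272/3) = 88/3, so the V-coordinate is -2/3.
[UVP] = ½·(0·(-5−(34/3)) + (-8)·(34/3−0) + (-16/3)·(0−(-5))) = ½·(0 − 272/3 − 80/3) = -176/3, so the W-coordinate is 4/3.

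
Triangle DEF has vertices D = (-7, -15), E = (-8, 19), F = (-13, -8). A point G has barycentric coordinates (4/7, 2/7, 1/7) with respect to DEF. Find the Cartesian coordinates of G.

(-57/7, -30/7)

G = (4/7)·D + (2/7)·E + (1/7)·F.
x-coordinate: (4/7)·(-7) + (2/7)·(-8) + (1/7)·(-13) = -57/7.
y-coordinate: (4/7)·(-15) + (2/7)·19 + (1/7)·(-8) = -30/7.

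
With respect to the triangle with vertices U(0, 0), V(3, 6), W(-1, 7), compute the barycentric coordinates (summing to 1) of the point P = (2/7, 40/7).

Signed area of the reference triangle: [UVW] = ½·(0·(6−7) + 3·(7−0) + (-1)·(0−6)) = ½·(0 + 21 + 6) = 27/2.
[PVW] = ½·((2/7)·(6−7) + 3·(7−(40/7)) + (-1)·(40/7−6)) = ½·(-2/7 + 27/7 + 2/7) = 27/14, so the U-coordinate is (27/14)/(27/2) = 1/7.
[UPW] = ½·(0·(40/7−7) + (2/7)·(7−0) + (-1)·(0−(40/7))) = ½·(0 + 2 + 40/7) = 27/7, so the V-coordinate is 2/7.
[UVP] = ½·(0·(6−(40/7)) + 3·(40/7−0) + (2/7)·(0−6)) = ½·(0 + 120/7 − 12/7) = 54/7, so the W-coordinate is 4/7.

(1/7, 2/7, 4/7)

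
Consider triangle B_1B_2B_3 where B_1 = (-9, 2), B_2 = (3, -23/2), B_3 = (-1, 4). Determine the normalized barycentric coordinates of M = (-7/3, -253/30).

Signed area of the reference triangle: [B_1B_2B_3] = ½·((-9)·(-23/2−4) + 3·(4−2) + (-1)·(2−(-23/2))) = ½·(279/2 + 6 − 27/2) = 66.
[MB_2B_3] = ½·((-7/3)·(-23/2−4) + 3·(4−(-253/30)) + (-1)·(-253/30−(-23/2))) = ½·(217/6 + 373/10 − 46/15) = 176/5, so the B_1-coordinate is (176/5)/66 = 8/15.
[B_1MB_3] = ½·((-9)·(-253/30−4) + (-7/3)·(4−2) + (-1)·(2−(-253/30))) = ½·(1119/10 − 14/3 − 313/30) = 242/5, so the B_2-coordinate is 11/15.
[B_1B_2M] = ½·((-9)·(-23/2−(-253/30)) + 3·(-253/30−2) + (-7/3)·(2−(-23/2))) = ½·(138/5 − 313/10 − 63/2) = -88/5, so the B_3-coordinate is -4/15.
Check: 8/15 + 11/15 − 4/15 = 1.

(8/15, 11/15, -4/15)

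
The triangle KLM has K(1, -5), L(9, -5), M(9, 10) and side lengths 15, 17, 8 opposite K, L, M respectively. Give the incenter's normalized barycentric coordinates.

The incenter has barycentric coordinates proportional to the opposite side lengths: (15 : 17 : 8).
Normalizing by 15+17+8 = 40 gives (3/8, 17/40, 1/5).

(3/8, 17/40, 1/5)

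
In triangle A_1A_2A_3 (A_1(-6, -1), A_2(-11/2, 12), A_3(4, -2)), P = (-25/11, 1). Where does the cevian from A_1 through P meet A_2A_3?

Barycentric coordinates of P with respect to A_1A_2A_3: (5/11, 2/11, 4/11).
On side A_2A_3 the A_1-coordinate is zero; dropping P's A_1-weight 5/11 and renormalizing the remaining 2/11 : 4/11 gives weights 1/3, 2/3 on A_2, A_3.
Q = (1/3)·(-11/2, 12) + (2/3)·(4, -2) = (5/6, 8/3).

(5/6, 8/3)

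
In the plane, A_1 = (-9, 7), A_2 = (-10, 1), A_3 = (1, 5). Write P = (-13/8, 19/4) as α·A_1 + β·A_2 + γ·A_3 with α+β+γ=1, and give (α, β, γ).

(1/8, 1/8, 3/4)

Signed area of the reference triangle: [A_1A_2A_3] = ½·((-9)·(1−5) + (-10)·(5−7) + 1·(7−1)) = ½·(36 + 20 + 6) = 31.
[PA_2A_3] = ½·((-13/8)·(1−5) + (-10)·(5−(19/4)) + 1·(19/4−1)) = ½·(13/2 − 5/2 + 15/4) = 31/8, so the A_1-coordinate is (31/8)/31 = 1/8.
[A_1PA_3] = ½·((-9)·(19/4−5) + (-13/8)·(5−7) + 1·(7−(19/4))) = ½·(9/4 + 13/4 + 9/4) = 31/8, so the A_2-coordinate is 1/8.
[A_1A_2P] = ½·((-9)·(1−(19/4)) + (-10)·(19/4−7) + (-13/8)·(7−1)) = ½·(135/4 + 45/2 − 39/4) = 93/4, so the A_3-coordinate is 3/4.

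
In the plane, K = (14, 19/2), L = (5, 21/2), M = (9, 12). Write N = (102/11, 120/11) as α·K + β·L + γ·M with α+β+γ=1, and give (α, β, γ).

(3/11, 3/11, 5/11)

Signed area of the reference triangle: [KLM] = ½·(14·(21/2−12) + 5·(12−(19/2)) + 9·(19/2−(21/2))) = ½·(-21 + 25/2 − 9) = -35/4.
[NLM] = ½·((102/11)·(21/2−12) + 5·(12−(120/11)) + 9·(120/11−(21/2))) = ½·(-153/11 + 60/11 + 81/22) = -105/44, so the K-coordinate is (-105/44)/(-35/4) = 3/11.
[KNM] = ½·(14·(120/11−12) + (102/11)·(12−(19/2)) + 9·(19/2−(120/11))) = ½·(-168/11 + 255/11 − 279/22) = -105/44, so the L-coordinate is 3/11.
[KLN] = ½·(14·(21/2−(120/11)) + 5·(120/11−(19/2)) + (102/11)·(19/2−(21/2))) = ½·(-63/11 + 155/22 − 102/11) = -175/44, so the M-coordinate is 5/11.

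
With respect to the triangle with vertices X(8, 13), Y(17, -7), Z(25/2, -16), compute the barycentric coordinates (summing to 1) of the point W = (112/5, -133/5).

(-4/5, 7/5, 2/5)

Signed area of the reference triangle: [XYZ] = ½·(8·(-7−(-16)) + 17·(-16−13) + (25/2)·(13−(-7))) = ½·(72 − 493 + 250) = -171/2.
[WYZ] = ½·((112/5)·(-7−(-16)) + 17·(-16−(-133/5)) + (25/2)·(-133/5−(-7))) = ½·(1008/5 + 901/5 − 245) = 342/5, so the X-coordinate is (342/5)/(-171/2) = -4/5.
[XWZ] = ½·(8·(-133/5−(-16)) + (112/5)·(-16−13) + (25/2)·(13−(-133/5))) = ½·(-424/5 − 3248/5 + 495) = -1197/10, so the Y-coordinate is 7/5.
[XYW] = ½·(8·(-7−(-133/5)) + 17·(-133/5−13) + (112/5)·(13−(-7))) = ½·(784/5 − 3366/5 + 448) = -171/5, so the Z-coordinate is 2/5.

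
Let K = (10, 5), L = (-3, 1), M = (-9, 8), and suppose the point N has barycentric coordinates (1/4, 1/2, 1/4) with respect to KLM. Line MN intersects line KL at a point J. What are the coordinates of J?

Line MN meets KL where the M-coordinate vanishes; zeroing N's M-weight and renormalizing leaves K, L-weights 1/4 : 1/2 → (1/3, 2/3).
So J = (1/3)·K + (2/3)·L = (4/3, 7/3).

(4/3, 7/3)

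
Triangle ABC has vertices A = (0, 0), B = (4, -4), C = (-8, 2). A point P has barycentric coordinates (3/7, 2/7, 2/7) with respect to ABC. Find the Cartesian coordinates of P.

P = (3/7)·A + (2/7)·B + (2/7)·C.
x-coordinate: (3/7)·0 + (2/7)·4 + (2/7)·(-8) = -8/7.
y-coordinate: (3/7)·0 + (2/7)·(-4) + (2/7)·2 = -4/7.

(-8/7, -4/7)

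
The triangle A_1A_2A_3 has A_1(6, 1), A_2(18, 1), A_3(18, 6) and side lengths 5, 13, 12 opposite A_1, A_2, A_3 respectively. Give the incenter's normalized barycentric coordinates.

(1/6, 13/30, 2/5)

The incenter has barycentric coordinates proportional to the opposite side lengths: (5 : 13 : 12).
Normalizing by 5+13+12 = 30 gives (1/6, 13/30, 2/5).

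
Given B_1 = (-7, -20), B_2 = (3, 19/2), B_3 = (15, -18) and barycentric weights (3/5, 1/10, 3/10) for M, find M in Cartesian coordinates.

(3/5, -329/20)

M = (3/5)·B_1 + (1/10)·B_2 + (3/10)·B_3.
x-coordinate: (3/5)·(-7) + (1/10)·3 + (3/10)·15 = 3/5.
y-coordinate: (3/5)·(-20) + (1/10)·(19/2) + (3/10)·(-18) = -329/20.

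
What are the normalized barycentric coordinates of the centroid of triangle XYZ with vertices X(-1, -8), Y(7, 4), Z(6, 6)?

The centroid is the average of the vertices, so each weight is 1/3.

(1/3, 1/3, 1/3)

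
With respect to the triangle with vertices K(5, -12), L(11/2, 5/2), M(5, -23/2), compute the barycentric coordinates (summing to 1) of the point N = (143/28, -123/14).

(4/7, 3/14, 3/14)

Signed area of the reference triangle: [KLM] = ½·(5·(5/2−(-23/2)) + (11/2)·(-23/2−(-12)) + 5·(-12−(5/2))) = ½·(70 + 11/4 − 145/2) = 1/8.
[NLM] = ½·((143/28)·(5/2−(-23/2)) + (11/2)·(-23/2−(-123/14)) + 5·(-123/14−(5/2))) = ½·(143/2 − 209/14 − 395/7) = 1/14, so the K-coordinate is (1/14)/(1/8) = 4/7.
[KNM] = ½·(5·(-123/14−(-23/2)) + (143/28)·(-23/2−(-12)) + 5·(-12−(-123/14))) = ½·(95/7 + 143/56 − 225/14) = 3/112, so the L-coordinate is 3/14.
[KLN] = ½·(5·(5/2−(-123/14)) + (11/2)·(-123/14−(-12)) + (143/28)·(-12−(5/2))) = ½·(395/7 + 495/28 − 4147/56) = 3/112, so the M-coordinate is 3/14.
Check: 4/7 + 3/14 + 3/14 = 1.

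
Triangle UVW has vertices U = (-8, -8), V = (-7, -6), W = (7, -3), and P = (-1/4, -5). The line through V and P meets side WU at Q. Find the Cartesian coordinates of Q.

Barycentric coordinates of P with respect to UVW: (1/4, 1/4, 1/2).
On side WU the V-coordinate is zero; dropping P's V-weight 1/4 and renormalizing the remaining 1/2 : 1/4 gives weights 2/3, 1/3 on W, U.
Q = (2/3)·(7, -3) + (1/3)·(-8, -8) = (2, -14/3).

(2, -14/3)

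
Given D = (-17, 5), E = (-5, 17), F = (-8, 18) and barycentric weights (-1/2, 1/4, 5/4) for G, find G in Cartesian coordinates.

G = (-1/2)·D + (1/4)·E + (5/4)·F.
x-coordinate: (-1/2)·(-17) + (1/4)·(-5) + (5/4)·(-8) = -11/4.
y-coordinate: (-1/2)·5 + (1/4)·17 + (5/4)·18 = 97/4.

(-11/4, 97/4)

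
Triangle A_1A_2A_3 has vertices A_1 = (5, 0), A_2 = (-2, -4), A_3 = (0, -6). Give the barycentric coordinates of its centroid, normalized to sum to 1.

(1/3, 1/3, 1/3)

The centroid is the average of the vertices, so each weight is 1/3.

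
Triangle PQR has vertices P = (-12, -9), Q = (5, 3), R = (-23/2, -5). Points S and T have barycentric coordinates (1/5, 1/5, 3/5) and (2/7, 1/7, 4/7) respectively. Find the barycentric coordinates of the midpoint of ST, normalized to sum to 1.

(17/70, 6/35, 41/70)

Since both coordinate triples sum to 1, the midpoint's barycentrics are the componentwise average.
(1/5+2/7)/2 = 17/70; similarly 6/35 and 41/70.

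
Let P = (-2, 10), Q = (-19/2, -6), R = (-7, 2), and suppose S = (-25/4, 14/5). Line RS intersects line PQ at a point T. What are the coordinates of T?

(-9/2, 14/3)

Barycentric coordinates of S with respect to PQR: (1/5, 1/10, 7/10).
On side PQ the R-coordinate is zero; dropping S's R-weight 7/10 and renormalizing the remaining 1/5 : 1/10 gives weights 2/3, 1/3 on P, Q.
T = (2/3)·(-2, 10) + (1/3)·(-19/2, -6) = (-9/2, 14/3).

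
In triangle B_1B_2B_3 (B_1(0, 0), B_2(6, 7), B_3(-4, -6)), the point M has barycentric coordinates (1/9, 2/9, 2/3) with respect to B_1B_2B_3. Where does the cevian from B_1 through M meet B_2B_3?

Line B_1M meets B_2B_3 where the B_1-coordinate vanishes; zeroing M's B_1-weight and renormalizing leaves B_2, B_3-weights 2/9 : 2/3 → (1/4, 3/4).
So N = (1/4)·B_2 + (3/4)·B_3 = (-3/2, -11/4).

(-3/2, -11/4)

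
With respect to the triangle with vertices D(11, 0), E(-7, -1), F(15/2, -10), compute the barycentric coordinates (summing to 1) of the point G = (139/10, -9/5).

(1, -1/5, 1/5)

Signed area of the reference triangle: [DEF] = ½·(11·(-1−(-10)) + (-7)·(-10−0) + (15/2)·(0−(-1))) = ½·(99 + 70 + 15/2) = 353/4.
[GEF] = ½·((139/10)·(-1−(-10)) + (-7)·(-10−(-9/5)) + (15/2)·(-9/5−(-1))) = ½·(1251/10 + 287/5 − 6) = 353/4, so the D-coordinate is (353/4)/(353/4) = 1.
[DGF] = ½·(11·(-9/5−(-10)) + (139/10)·(-10−0) + (15/2)·(0−(-9/5))) = ½·(451/5 − 139 + 27/2) = -353/20, so the E-coordinate is -1/5.
[DEG] = ½·(11·(-1−(-9/5)) + (-7)·(-9/5−0) + (139/10)·(0−(-1))) = ½·(44/5 + 63/5 + 139/10) = 353/20, so the F-coordinate is 1/5.
Check: 1 − 1/5 + 1/5 = 1.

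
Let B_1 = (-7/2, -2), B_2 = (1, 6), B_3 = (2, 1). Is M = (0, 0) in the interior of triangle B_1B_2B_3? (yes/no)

Barycentric coordinates of M: (22/61, 1/61, 38/61).
The three coordinates are positive, positive, positive; a point is interior exactly when all three are positive.

yes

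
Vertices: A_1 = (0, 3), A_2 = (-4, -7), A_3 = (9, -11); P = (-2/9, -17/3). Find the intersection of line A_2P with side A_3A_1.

(9/2, -4)

Barycentric coordinates of P with respect to A_1A_2A_3: (2/9, 5/9, 2/9).
On side A_3A_1 the A_2-coordinate is zero; dropping P's A_2-weight 5/9 and renormalizing the remaining 2/9 : 2/9 gives weights 1/2, 1/2 on A_3, A_1.
Q = (1/2)·(9, -11) + (1/2)·(0, 3) = (9/2, -4).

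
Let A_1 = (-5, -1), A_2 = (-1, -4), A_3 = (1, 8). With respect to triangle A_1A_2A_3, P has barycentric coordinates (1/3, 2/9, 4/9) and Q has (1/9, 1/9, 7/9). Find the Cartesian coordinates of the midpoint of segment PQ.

(-2/3, 4)

Barycentric coordinates of the midpoint are the average: (2/9, 1/6, 11/18).
Converting: (2/9)·A_1 + (1/6)·A_2 + (11/18)·A_3 = (-2/3, 4).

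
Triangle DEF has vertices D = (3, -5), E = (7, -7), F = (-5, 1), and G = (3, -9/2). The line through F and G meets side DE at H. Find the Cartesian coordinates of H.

(17/3, -19/3)

Barycentric coordinates of G with respect to DEF: (1/4, 1/2, 1/4).
On side DE the F-coordinate is zero; dropping G's F-weight 1/4 and renormalizing the remaining 1/4 : 1/2 gives weights 1/3, 2/3 on D, E.
H = (1/3)·(3, -5) + (2/3)·(7, -7) = (17/3, -19/3).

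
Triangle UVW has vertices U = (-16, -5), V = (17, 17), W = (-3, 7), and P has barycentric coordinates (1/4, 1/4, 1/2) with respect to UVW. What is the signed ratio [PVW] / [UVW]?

The signed ratio [PVW]/[UVW] equals the barycentric coordinate of P at vertex U, which is 1/4.

1/4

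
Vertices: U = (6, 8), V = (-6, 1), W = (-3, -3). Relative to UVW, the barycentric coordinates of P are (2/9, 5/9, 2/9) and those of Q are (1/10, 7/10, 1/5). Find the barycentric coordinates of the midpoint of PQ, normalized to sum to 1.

(29/180, 113/180, 19/90)

Since both coordinate triples sum to 1, the midpoint's barycentrics are the componentwise average.
(2/9+1/10)/2 = 29/180; similarly 113/180 and 19/90.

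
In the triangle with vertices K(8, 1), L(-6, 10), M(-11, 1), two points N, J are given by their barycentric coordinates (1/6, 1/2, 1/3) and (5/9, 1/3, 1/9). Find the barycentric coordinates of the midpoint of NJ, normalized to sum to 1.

(13/36, 5/12, 2/9)

Since both coordinate triples sum to 1, the midpoint's barycentrics are the componentwise average.
(1/6+5/9)/2 = 13/36; similarly 5/12 and 2/9.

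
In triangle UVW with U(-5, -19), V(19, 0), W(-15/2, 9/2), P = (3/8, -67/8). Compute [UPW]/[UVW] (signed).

1/4

[UVW] = ½·((-5)·(0−(9/2)) + 19·(9/2−(-19)) + (-15/2)·(-19−0)) = ½·(45/2 + 893/2 + 285/2) = 1223/4.
[UPW] = ½·((-5)·(-67/8−(9/2)) + (3/8)·(9/2−(-19)) + (-15/2)·(-19−(-67/8))) = ½·(515/8 + 141/16 + 1275/16) = 1223/16, so the ratio is (1223/16)/(1223/4) = 1/4.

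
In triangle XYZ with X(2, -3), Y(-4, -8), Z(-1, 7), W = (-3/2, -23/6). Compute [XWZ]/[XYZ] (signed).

[XYZ] = ½·(2·(-8−7) + (-4)·(7−(-3)) + (-1)·(-3−(-8))) = ½·(-30 − 40 − 5) = -75/2.
[XWZ] = ½·(2·(-23/6−7) + (-3/2)·(7−(-3)) + (-1)·(-3−(-23/6))) = ½·(-65/3 − 15 − 5/6) = -75/4, so the ratio is (-75/4)/(-75/2) = 1/2.

1/2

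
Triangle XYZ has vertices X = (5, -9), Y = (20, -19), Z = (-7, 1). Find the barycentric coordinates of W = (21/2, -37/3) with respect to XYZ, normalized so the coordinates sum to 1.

Signed area of the reference triangle: [XYZ] = ½·(5·(-19−1) + 20·(1−(-9)) + (-7)·(-9−(-19))) = ½·(-100 + 200 − 70) = 15.
[WYZ] = ½·((21/2)·(-19−1) + 20·(1−(-37/3)) + (-7)·(-37/3−(-19))) = ½·(-210 + 800/3 − 140/3) = 5, so the X-coordinate is 5/15 = 1/3.
[XWZ] = ½·(5·(-37/3−1) + (21/2)·(1−(-9)) + (-7)·(-9−(-37/3))) = ½·(-200/3 + 105 − 70/3) = 15/2, so the Y-coordinate is 1/2.
[XYW] = ½·(5·(-19−(-37/3)) + 20·(-37/3−(-9)) + (21/2)·(-9−(-19))) = ½·(-100/3 − 200/3 + 105) = 5/2, so the Z-coordinate is 1/6.
Check: 1/3 + 1/2 + 1/6 = 1.

(1/3, 1/2, 1/6)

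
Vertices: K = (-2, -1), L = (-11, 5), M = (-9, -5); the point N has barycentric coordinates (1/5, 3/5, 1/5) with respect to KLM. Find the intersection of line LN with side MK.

(-11/2, -3)

Line LN meets MK where the L-coordinate vanishes; zeroing N's L-weight and renormalizing leaves M, K-weights 1/5 : 1/5 → (1/2, 1/2).
So J = (1/2)·M + (1/2)·K = (-11/2, -3).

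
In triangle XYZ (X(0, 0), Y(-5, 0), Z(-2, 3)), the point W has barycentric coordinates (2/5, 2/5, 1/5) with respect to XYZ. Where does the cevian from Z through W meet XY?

Line ZW meets XY where the Z-coordinate vanishes; zeroing W's Z-weight and renormalizing leaves X, Y-weights 2/5 : 2/5 → (1/2, 1/2).
So V = (1/2)·X + (1/2)·Y = (-5/2, 0).

(-5/2, 0)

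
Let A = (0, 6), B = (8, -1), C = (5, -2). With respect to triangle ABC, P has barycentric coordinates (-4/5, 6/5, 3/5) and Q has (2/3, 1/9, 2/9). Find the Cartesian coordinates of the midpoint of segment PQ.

(73/10, -169/90)

Barycentric coordinates of the midpoint are the average: (-1/15, 59/90, 37/90).
Converting: (-1/15)·A + (59/90)·B + (37/90)·C = (73/10, -169/90).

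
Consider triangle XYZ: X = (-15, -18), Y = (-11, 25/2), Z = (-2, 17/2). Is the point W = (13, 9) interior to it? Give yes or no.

Barycentric coordinates of W: (-129/581, -782/581, 1492/581).
The three coordinates are negative, negative, positive; a point is interior exactly when all three are positive.

no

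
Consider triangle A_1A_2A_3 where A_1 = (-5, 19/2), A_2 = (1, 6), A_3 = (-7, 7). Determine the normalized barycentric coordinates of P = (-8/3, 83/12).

(1/6, 1/2, 1/3)

Signed area of the reference triangle: [A_1A_2A_3] = ½·((-5)·(6−7) + 1·(7−(19/2)) + (-7)·(19/2−6)) = ½·(5 − 5/2 − 49/2) = -11.
[PA_2A_3] = ½·((-8/3)·(6−7) + 1·(7−(83/12)) + (-7)·(83/12−6)) = ½·(8/3 + 1/12 − 77/12) = -11/6, so the A_1-coordinate is (-11/6)/(-11) = 1/6.
[A_1PA_3] = ½·((-5)·(83/12−7) + (-8/3)·(7−(19/2)) + (-7)·(19/2−(83/12))) = ½·(5/12 + 20/3 − 217/12) = -11/2, so the A_2-coordinate is 1/2.
[A_1A_2P] = ½·((-5)·(6−(83/12)) + 1·(83/12−(19/2)) + (-8/3)·(19/2−6)) = ½·(55/12 − 31/12 − 28/3) = -11/3, so the A_3-coordinate is 1/3.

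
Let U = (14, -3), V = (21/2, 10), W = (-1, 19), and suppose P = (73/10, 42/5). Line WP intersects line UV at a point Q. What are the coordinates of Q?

Barycentric coordinates of P with respect to UVW: (2/5, 1/5, 2/5).
On side UV the W-coordinate is zero; dropping P's W-weight 2/5 and renormalizing the remaining 2/5 : 1/5 gives weights 2/3, 1/3 on U, V.
Q = (2/3)·(14, -3) + (1/3)·(21/2, 10) = (77/6, 4/3).

(77/6, 4/3)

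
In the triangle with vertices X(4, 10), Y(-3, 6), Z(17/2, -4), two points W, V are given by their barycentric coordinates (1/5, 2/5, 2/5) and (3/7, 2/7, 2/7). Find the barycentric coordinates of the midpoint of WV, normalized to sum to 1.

(11/35, 12/35, 12/35)

Since both coordinate triples sum to 1, the midpoint's barycentrics are the componentwise average.
(1/5+3/7)/2 = 11/35; similarly 12/35 and 12/35.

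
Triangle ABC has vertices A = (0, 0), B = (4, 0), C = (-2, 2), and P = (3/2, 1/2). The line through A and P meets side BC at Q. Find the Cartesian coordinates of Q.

(2, 2/3)

Barycentric coordinates of P with respect to ABC: (1/4, 1/2, 1/4).
On side BC the A-coordinate is zero; dropping P's A-weight 1/4 and renormalizing the remaining 1/2 : 1/4 gives weights 2/3, 1/3 on B, C.
Q = (2/3)·(4, 0) + (1/3)·(-2, 2) = (2, 2/3).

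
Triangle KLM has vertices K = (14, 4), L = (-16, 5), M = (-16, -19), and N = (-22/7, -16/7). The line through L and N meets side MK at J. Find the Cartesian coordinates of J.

Barycentric coordinates of N with respect to KLM: (3/7, 2/7, 2/7).
On side MK the L-coordinate is zero; dropping N's L-weight 2/7 and renormalizing the remaining 2/7 : 3/7 gives weights 2/5, 3/5 on M, K.
J = (2/5)·(-16, -19) + (3/5)·(14, 4) = (2, -26/5).

(2, -26/5)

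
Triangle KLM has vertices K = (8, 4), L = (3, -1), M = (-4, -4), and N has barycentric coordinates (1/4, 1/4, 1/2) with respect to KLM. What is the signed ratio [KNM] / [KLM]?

The signed ratio [KNM]/[KLM] equals the barycentric coordinate of N at vertex L, which is 1/4.

1/4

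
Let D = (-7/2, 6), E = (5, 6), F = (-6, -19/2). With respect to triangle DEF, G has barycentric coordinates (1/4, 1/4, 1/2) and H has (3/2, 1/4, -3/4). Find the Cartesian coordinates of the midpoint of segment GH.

Barycentric coordinates of the midpoint are the average: (7/8, 1/4, -1/8).
Converting: (7/8)·D + (1/4)·E + (-1/8)·F = (-17/16, 127/16).

(-17/16, 127/16)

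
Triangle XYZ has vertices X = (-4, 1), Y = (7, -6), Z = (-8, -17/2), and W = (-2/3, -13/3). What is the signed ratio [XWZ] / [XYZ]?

[XYZ] = ½·((-4)·(-6−(-17/2)) + 7·(-17/2−1) + (-8)·(1−(-6))) = ½·(-10 − 133/2 − 56) = -265/4.
[XWZ] = ½·((-4)·(-13/3−(-17/2)) + (-2/3)·(-17/2−1) + (-8)·(1−(-13/3))) = ½·(-50/3 + 19/3 − 128/3) = -53/2, so the ratio is (-53/2)/(-265/4) = 2/5.

2/5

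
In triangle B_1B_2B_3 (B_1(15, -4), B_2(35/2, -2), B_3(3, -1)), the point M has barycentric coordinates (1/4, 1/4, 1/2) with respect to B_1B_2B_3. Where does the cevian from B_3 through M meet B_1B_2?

(65/4, -3)

Line B_3M meets B_1B_2 where the B_3-coordinate vanishes; zeroing M's B_3-weight and renormalizing leaves B_1, B_2-weights 1/4 : 1/4 → (1/2, 1/2).
So N = (1/2)·B_1 + (1/2)·B_2 = (65/4, -3).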